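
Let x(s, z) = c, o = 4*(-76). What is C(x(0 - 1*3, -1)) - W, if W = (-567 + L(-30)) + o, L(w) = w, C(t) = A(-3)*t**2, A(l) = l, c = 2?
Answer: 889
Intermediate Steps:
o = -304
x(s, z) = 2
C(t) = -3*t**2
W = -901 (W = (-567 - 30) - 304 = -597 - 304 = -901)
C(x(0 - 1*3, -1)) - W = -3*2**2 - 1*(-901) = -3*4 + 901 = -12 + 901 = 889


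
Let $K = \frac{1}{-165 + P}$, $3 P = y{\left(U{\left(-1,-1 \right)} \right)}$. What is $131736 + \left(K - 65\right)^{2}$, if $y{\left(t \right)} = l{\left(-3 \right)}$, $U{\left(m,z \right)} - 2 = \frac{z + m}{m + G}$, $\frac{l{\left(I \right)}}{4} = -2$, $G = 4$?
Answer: $\frac{34399552828}{253009} \approx 1.3596 \cdot 10^{5}$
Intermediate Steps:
$l{\left(I \right)} = -8$ ($l{\left(I \right)} = 4 \left(-2\right) = -8$)
$U{\left(m,z \right)} = 2 + \frac{m + z}{4 + m}$ ($U{\left(m,z \right)} = 2 + \frac{z + m}{m + 4} = 2 + \frac{m + z}{4 + m}$)
$y{\left(t \right)} = -8$
$P = - \frac{8}{3}$ ($P = \frac{1}{3} \left(-8\right) = - \frac{8}{3} \approx -2.6667$)
$K = - \frac{3}{503}$ ($K = \frac{1}{-165 - \frac{8}{3}} = \frac{1}{- \frac{503}{3}} = - \frac{3}{503} \approx -0.0059642$)
$131736 + \left(K - 65\right)^{2} = 131736 + \left(- \frac{3}{503} - 65\right)^{2} = 131736 + \left(- \frac{32698}{503}\right)^{2} = 131736 + \frac{1069159204}{253009} = \frac{34399552828}{253009}$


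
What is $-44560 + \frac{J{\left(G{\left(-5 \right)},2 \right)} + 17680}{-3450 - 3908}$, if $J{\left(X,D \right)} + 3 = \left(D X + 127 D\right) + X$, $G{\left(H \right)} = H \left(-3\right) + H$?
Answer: $- \frac{327890441}{7358} \approx -44562.0$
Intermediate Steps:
$G{\left(H \right)} = - 2 H$ ($G{\left(H \right)} = - 3 H + H = - 2 H$)
$J{\left(X,D \right)} = -3 + X + 127 D + D X$ ($J{\left(X,D \right)} = -3 + \left(\left(D X + 127 D\right) + X\right) = -3 + \left(\left(127 D + D X\right) + X\right) = -3 + \left(X + 127 D + D X\right) = -3 + X + 127 D + D X$)
$-44560 + \frac{J{\left(G{\left(-5 \right)},2 \right)} + 17680}{-3450 - 3908} = -44560 + \frac{\left(-3 - -10 + 127 \cdot 2 + 2 \left(\left(-2\right) \left(-5\right)\right)\right) + 17680}{-3450 - 3908} = -44560 + \frac{\left(-3 + 10 + 254 + 2 \cdot 10\right) + 17680}{-3450 - 3908} = -44560 + \frac{\left(-3 + 10 + 254 + 20\right) + 17680}{-3450 - 3908} = -44560 + \frac{281 + 17680}{-7358} = -44560 + 17961 \left(- \frac{1}{7358}\right) = -44560 - \frac{17961}{7358} = - \frac{327890441}{7358}$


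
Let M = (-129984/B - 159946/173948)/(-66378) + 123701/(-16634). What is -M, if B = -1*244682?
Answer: 43684614351625708081/5874248766608256684 ≈ 7.4366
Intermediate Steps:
B = -244682
M = -43684614351625708081/5874248766608256684 (M = (-129984/(-244682) - 159946/173948)/(-66378) + 123701/(-16634) = (-129984*(-1/244682) - 159946*1/173948)*(-1/66378) + 123701*(-1/16634) = (64992/122341 - 79973/86974)*(-1/66378) - 123701/16634 = -4131362585/10640486134*(-1/66378) - 123701/16634 = 4131362585/706294188602652 - 123701/16634 = -43684614351625708081/5874248766608256684 ≈ -7.4366)
-M = -1*(-43684614351625708081/5874248766608256684) = 43684614351625708081/5874248766608256684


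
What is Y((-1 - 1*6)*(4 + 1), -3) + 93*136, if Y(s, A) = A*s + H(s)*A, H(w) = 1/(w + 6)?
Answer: 369840/29 ≈ 12753.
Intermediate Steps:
H(w) = 1/(6 + w)
Y(s, A) = A*s + A/(6 + s)
Y((-1 - 1*6)*(4 + 1), -3) + 93*136 = -3*(1 + ((-1 - 1*6)*(4 + 1))*(6 + (-1 - 1*6)*(4 + 1)))/(6 + (-1 - 1*6)*(4 + 1)) + 93*136 = -3*(1 + ((-1 - 6)*5)*(6 + (-1 - 6)*5))/(6 + (-1 - 6)*5) + 12648 = -3*(1 + (-7*5)*(6 - 7*5))/(6 - 7*5) + 12648 = -3*(1 - 35*(6 - 35))/(6 - 35) + 12648 = -3*(1 - 35*(-29))/(-29) + 12648 = -3*(-1/29)*(1 + 1015) + 12648 = -3*(-1/29)*1016 + 12648 = 3048/29 + 12648 = 369840/29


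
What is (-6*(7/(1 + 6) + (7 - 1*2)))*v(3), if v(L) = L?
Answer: -108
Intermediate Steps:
(-6*(7/(1 + 6) + (7 - 1*2)))*v(3) = -6*(7/(1 + 6) + (7 - 1*2))*3 = -6*(7/7 + (7 - 2))*3 = -6*(7*(1/7) + 5)*3 = -6*(1 + 5)*3 = -6*6*3 = -36*3 = -108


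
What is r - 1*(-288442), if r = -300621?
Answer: -12179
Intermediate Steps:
r - 1*(-288442) = -300621 - 1*(-288442) = -300621 + 288442 = -12179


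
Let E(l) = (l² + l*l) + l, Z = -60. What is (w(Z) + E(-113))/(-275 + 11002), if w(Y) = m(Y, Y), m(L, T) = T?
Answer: 25365/10727 ≈ 2.3646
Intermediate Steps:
E(l) = l + 2*l² (E(l) = (l² + l²) + l = 2*l² + l = l + 2*l²)
w(Y) = Y
(w(Z) + E(-113))/(-275 + 11002) = (-60 - 113*(1 + 2*(-113)))/(-275 + 11002) = (-60 - 113*(1 - 226))/10727 = (-60 - 113*(-225))*(1/10727) = (-60 + 25425)*(1/10727) = 25365*(1/10727) = 25365/10727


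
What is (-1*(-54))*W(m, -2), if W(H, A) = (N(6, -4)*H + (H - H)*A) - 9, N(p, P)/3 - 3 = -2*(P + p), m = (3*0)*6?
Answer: -486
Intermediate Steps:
m = 0 (m = 0*6 = 0)
N(p, P) = 9 - 6*P - 6*p (N(p, P) = 9 + 3*(-2*(P + p)) = 9 + 3*(-2*P - 2*p) = 9 + (-6*P - 6*p) = 9 - 6*P - 6*p)
W(H, A) = -9 - 3*H (W(H, A) = ((9 - 6*(-4) - 6*6)*H + (H - H)*A) - 9 = ((9 + 24 - 36)*H + 0*A) - 9 = (-3*H + 0) - 9 = -3*H - 9 = -9 - 3*H)
(-1*(-54))*W(m, -2) = (-1*(-54))*(-9 - 3*0) = 54*(-9 + 0) = 54*(-9) = -486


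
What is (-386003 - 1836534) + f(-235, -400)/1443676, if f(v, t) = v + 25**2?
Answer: -123408589447/55526 ≈ -2.2225e+6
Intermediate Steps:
f(v, t) = 625 + v (f(v, t) = v + 625 = 625 + v)
(-386003 - 1836534) + f(-235, -400)/1443676 = (-386003 - 1836534) + (625 - 235)/1443676 = -2222537 + 390*(1/1443676) = -2222537 + 15/55526 = -123408589447/55526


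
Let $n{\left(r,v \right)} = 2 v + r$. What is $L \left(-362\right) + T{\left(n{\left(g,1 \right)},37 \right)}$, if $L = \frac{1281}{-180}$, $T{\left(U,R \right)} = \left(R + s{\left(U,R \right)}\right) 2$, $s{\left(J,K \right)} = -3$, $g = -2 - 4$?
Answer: $\frac{79327}{30} \approx 2644.2$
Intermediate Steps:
$g = -6$ ($g = -2 - 4 = -6$)
$n{\left(r,v \right)} = r + 2 v$
$T{\left(U,R \right)} = -6 + 2 R$ ($T{\left(U,R \right)} = \left(R - 3\right) 2 = \left(-3 + R\right) 2 = -6 + 2 R$)
$L = - \frac{427}{60}$ ($L = 1281 \left(- \frac{1}{180}\right) = - \frac{427}{60} \approx -7.1167$)
$L \left(-362\right) + T{\left(n{\left(g,1 \right)},37 \right)} = \left(- \frac{427}{60}\right) \left(-362\right) + \left(-6 + 2 \cdot 37\right) = \frac{77287}{30} + \left(-6 + 74\right) = \frac{77287}{30} + 68 = \frac{79327}{30}$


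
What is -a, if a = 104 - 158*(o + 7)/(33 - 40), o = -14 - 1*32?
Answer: 5434/7 ≈ 776.29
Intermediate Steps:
o = -46 (o = -14 - 32 = -46)
a = -5434/7 (a = 104 - 158*(-46 + 7)/(33 - 40) = 104 - (-6162)/(-7) = 104 - (-6162)*(-1)/7 = 104 - 158*39/7 = 104 - 6162/7 = -5434/7 ≈ -776.29)
-a = -1*(-5434/7) = 5434/7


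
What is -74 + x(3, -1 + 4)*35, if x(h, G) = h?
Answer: 31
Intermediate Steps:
-74 + x(3, -1 + 4)*35 = -74 + 3*35 = -74 + 105 = 31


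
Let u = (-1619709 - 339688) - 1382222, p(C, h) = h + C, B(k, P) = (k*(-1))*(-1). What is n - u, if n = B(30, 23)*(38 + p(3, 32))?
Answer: 3343809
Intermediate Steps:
B(k, P) = k (B(k, P) = -k*(-1) = k)
p(C, h) = C + h
u = -3341619 (u = -1959397 - 1382222 = -3341619)
n = 2190 (n = 30*(38 + (3 + 32)) = 30*(38 + 35) = 30*73 = 2190)
n - u = 2190 - 1*(-3341619) = 2190 + 3341619 = 3343809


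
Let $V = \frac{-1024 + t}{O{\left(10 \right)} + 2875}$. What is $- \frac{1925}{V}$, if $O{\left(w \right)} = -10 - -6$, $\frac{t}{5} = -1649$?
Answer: $\frac{5526675}{9269} \approx 596.25$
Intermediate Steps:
$t = -8245$ ($t = 5 \left(-1649\right) = -8245$)
$O{\left(w \right)} = -4$ ($O{\left(w \right)} = -10 + 6 = -4$)
$V = - \frac{9269}{2871}$ ($V = \frac{-1024 - 8245}{-4 + 2875} = - \frac{9269}{2871} \approx -3.2285$)
$- \frac{1925}{V} = - \frac{1925}{- \frac{9269}{2871}} = \left(-1925\right) \left(- \frac{2871}{9269}\right) = \frac{5526675}{9269}$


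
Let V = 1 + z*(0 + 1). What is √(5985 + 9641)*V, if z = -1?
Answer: 0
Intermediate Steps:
V = 0 (V = 1 - (0 + 1) = 1 - 1*1 = 1 - 1 = 0)
√(5985 + 9641)*V = √(5985 + 9641)*0 = √15626*0 = 0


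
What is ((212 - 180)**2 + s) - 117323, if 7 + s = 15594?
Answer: -100712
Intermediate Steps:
s = 15587 (s = -7 + 15594 = 15587)
((212 - 180)**2 + s) - 117323 = ((212 - 180)**2 + 15587) - 117323 = (32**2 + 15587) - 117323 = (1024 + 15587) - 117323 = 16611 - 117323 = -100712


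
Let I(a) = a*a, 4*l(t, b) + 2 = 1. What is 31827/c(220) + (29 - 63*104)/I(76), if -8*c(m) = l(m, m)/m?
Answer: 1294182567557/5776 ≈ 2.2406e+8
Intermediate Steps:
l(t, b) = -¼ (l(t, b) = -½ + (¼)*1 = -½ + ¼ = -¼)
I(a) = a²
c(m) = 1/(32*m) (c(m) = -(-1)/(32*m) = 1/(32*m))
31827/c(220) + (29 - 63*104)/I(76) = 31827/(((1/32)/220)) + (29 - 63*104)/(76²) = 31827/(((1/32)*(1/220))) + (29 - 6552)/5776 = 31827/(1/7040) - 6523*1/5776 = 31827*7040 - 6523/5776 = 224062080 - 6523/5776 = 1294182567557/5776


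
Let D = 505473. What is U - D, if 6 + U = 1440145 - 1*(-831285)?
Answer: 1765951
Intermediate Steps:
U = 2271424 (U = -6 + (1440145 - 1*(-831285)) = -6 + (1440145 + 831285) = -6 + 2271430 = 2271424)
U - D = 2271424 - 1*505473 = 2271424 - 505473 = 1765951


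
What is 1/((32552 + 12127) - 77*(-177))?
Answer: 1/58308 ≈ 1.7150e-5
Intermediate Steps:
1/((32552 + 12127) - 77*(-177)) = 1/(44679 + 13629) = 1/58308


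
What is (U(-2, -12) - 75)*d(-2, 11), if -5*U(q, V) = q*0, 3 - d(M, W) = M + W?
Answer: 450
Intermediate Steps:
d(M, W) = 3 - M - W (d(M, W) = 3 - (M + W) = 3 + (-M - W) = 3 - M - W)
U(q, V) = 0 (U(q, V) = -q*0/5 = -1/5*0 = 0)
(U(-2, -12) - 75)*d(-2, 11) = (0 - 75)*(3 - 1*(-2) - 1*11) = -75*(3 + 2 - 11) = -75*(-6) = 450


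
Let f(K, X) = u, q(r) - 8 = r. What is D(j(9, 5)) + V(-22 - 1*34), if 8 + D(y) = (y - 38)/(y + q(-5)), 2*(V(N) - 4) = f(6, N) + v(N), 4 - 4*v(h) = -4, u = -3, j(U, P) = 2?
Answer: -117/10 ≈ -11.700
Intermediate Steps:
v(h) = 2 (v(h) = 1 - ¼*(-4) = 1 + 1 = 2)
q(r) = 8 + r
f(K, X) = -3
V(N) = 7/2 (V(N) = 4 + (-3 + 2)/2 = 4 + (½)*(-1) = 4 - ½ = 7/2)
D(y) = -8 + (-38 + y)/(3 + y) (D(y) = -8 + (y - 38)/(y + (8 - 5)) = -8 + (-38 + y)/(y + 3) = -8 + (-38 + y)/(3 + y))
D(j(9, 5)) + V(-22 - 1*34) = (-62 - 7*2)/(3 + 2) + 7/2 = (-62 - 14)/5 + 7/2 = (⅕)*(-76) + 7/2 = -76/5 + 7/2 = -117/10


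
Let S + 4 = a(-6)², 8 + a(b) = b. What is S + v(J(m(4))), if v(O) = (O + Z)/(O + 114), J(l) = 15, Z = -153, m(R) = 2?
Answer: 8210/43 ≈ 190.93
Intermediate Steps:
a(b) = -8 + b
v(O) = (-153 + O)/(114 + O) (v(O) = (O - 153)/(O + 114) = (-153 + O)/(114 + O))
S = 192 (S = -4 + (-8 - 6)² = -4 + (-14)² = -4 + 196 = 192)
S + v(J(m(4))) = 192 + (-153 + 15)/(114 + 15) = 192 - 138/129 = 192 + (1/129)*(-138) = 192 - 46/43 = 8210/43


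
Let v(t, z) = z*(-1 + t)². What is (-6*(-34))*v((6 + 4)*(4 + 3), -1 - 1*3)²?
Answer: 73985482944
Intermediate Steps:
(-6*(-34))*v((6 + 4)*(4 + 3), -1 - 1*3)² = (-6*(-34))*((-1 - 1*3)*(-1 + (6 + 4)*(4 + 3))²)² = 204*((-1 - 3)*(-1 + 10*7)²)² = 204*(-4*(-1 + 70)²)² = 204*(-4*69²)² = 204*(-4*4761)² = 204*(-19044)² = 204*362673936 = 73985482944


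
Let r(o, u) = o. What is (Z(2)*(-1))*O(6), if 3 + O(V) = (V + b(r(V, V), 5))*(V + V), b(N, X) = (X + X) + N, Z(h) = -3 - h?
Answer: 1305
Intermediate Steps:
b(N, X) = N + 2*X (b(N, X) = 2*X + N = N + 2*X)
O(V) = -3 + 2*V*(10 + 2*V) (O(V) = -3 + (V + (V + 2*5))*(V + V) = -3 + (V + (V + 10))*(2*V) = -3 + (V + (10 + V))*(2*V) = -3 + (10 + 2*V)*(2*V) = -3 + 2*V*(10 + 2*V))
(Z(2)*(-1))*O(6) = ((-3 - 1*2)*(-1))*(-3 + 4*6² + 20*6) = ((-3 - 2)*(-1))*(-3 + 4*36 + 120) = (-5*(-1))*(-3 + 144 + 120) = 5*261 = 1305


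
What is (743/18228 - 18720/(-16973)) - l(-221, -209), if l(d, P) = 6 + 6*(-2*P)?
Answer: -777437144717/309383844 ≈ -2512.9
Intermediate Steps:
l(d, P) = 6 - 12*P
(743/18228 - 18720/(-16973)) - l(-221, -209) = (743/18228 - 18720/(-16973)) - (6 - 12*(-209)) = (743*(1/18228) - 18720*(-1/16973)) - (6 + 2508) = (743/18228 + 18720/16973) - 1*2514 = 353839099/309383844 - 2514 = -777437144717/309383844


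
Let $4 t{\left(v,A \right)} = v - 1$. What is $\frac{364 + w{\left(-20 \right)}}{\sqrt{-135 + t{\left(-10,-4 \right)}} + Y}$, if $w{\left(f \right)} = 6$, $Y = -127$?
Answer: $- \frac{187960}{65067} - \frac{740 i \sqrt{551}}{65067} \approx -2.8887 - 0.26696 i$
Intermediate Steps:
$t{\left(v,A \right)} = - \frac{1}{4} + \frac{v}{4}$ ($t{\left(v,A \right)} = \frac{v - 1}{4} = \frac{-1 + v}{4} = - \frac{1}{4} + \frac{v}{4}$)
$\frac{364 + w{\left(-20 \right)}}{\sqrt{-135 + t{\left(-10,-4 \right)}} + Y} = \frac{364 + 6}{\sqrt{-135 + \left(- \frac{1}{4} + \frac{1}{4} \left(-10\right)\right)} - 127} = \frac{370}{\sqrt{-135 - \frac{11}{4}} - 127} = \frac{370}{\sqrt{- \frac{551}{4}} - 127} = \frac{370}{\frac{i \sqrt{551}}{2} - 127} = \frac{370}{-127 + \frac{i \sqrt{551}}{2}}$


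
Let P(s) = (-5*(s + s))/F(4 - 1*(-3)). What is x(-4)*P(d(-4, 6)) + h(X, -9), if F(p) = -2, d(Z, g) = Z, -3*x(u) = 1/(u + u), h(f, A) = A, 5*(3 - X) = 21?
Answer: -59/6 ≈ -9.8333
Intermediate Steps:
X = -6/5 (X = 3 - 1/5*21 = 3 - 21/5 = -6/5 ≈ -1.2000)
x(u) = -1/(6*u) (x(u) = -1/(3*(u + u)) = -1/(2*u)/3 = -1/(6*u))
P(s) = 5*s (P(s) = -5*(s + s)/(-2) = -10*s*(-1/2) = 5*s)
x(-4)*P(d(-4, 6)) + h(X, -9) = (-1/6/(-4))*(5*(-4)) - 9 = -1/6*(-1/4)*(-20) - 9 = (1/24)*(-20) - 9 = -5/6 - 9 = -59/6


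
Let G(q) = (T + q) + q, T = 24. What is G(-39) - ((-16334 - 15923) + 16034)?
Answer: 16169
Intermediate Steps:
G(q) = 24 + 2*q (G(q) = (24 + q) + q = 24 + 2*q)
G(-39) - ((-16334 - 15923) + 16034) = (24 + 2*(-39)) - ((-16334 - 15923) + 16034) = (24 - 78) - (-32257 + 16034) = -54 - 1*(-16223) = -54 + 16223 = 16169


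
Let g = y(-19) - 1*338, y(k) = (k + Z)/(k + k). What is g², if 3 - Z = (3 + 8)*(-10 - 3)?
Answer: 168246841/1444 ≈ 1.1651e+5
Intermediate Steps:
Z = 146 (Z = 3 - (3 + 8)*(-10 - 3) = 3 - 11*(-13) = 3 - 1*(-143) = 3 + 143 = 146)
y(k) = (146 + k)/(2*k) (y(k) = (k + 146)/(k + k) = (146 + k)/((2*k)) = (146 + k)*(1/(2*k)) = (146 + k)/(2*k))
g = -12971/38 (g = (½)*(146 - 19)/(-19) - 1*338 = (½)*(-1/19)*127 - 338 = -127/38 - 338 = -12971/38 ≈ -341.34)
g² = (-12971/38)² = 168246841/1444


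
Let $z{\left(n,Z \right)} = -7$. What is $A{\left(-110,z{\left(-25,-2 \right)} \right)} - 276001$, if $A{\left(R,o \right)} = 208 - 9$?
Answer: $-275802$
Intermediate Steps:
$A{\left(R,o \right)} = 199$ ($A{\left(R,o \right)} = 208 - 9 = 199$)
$A{\left(-110,z{\left(-25,-2 \right)} \right)} - 276001 = 199 - 276001 = -275802$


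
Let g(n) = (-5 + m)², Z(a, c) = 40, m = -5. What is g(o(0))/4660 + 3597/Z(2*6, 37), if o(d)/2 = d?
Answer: 838301/9320 ≈ 89.946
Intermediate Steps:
o(d) = 2*d
g(n) = 100 (g(n) = (-5 - 5)² = (-10)² = 100)
g(o(0))/4660 + 3597/Z(2*6, 37) = 100/4660 + 3597/40 = 100*(1/4660) + 3597*(1/40) = 5/233 + 3597/40 = 838301/9320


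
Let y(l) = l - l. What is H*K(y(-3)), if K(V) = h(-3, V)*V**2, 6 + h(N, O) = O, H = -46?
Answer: 0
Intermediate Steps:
y(l) = 0
h(N, O) = -6 + O
K(V) = V**2*(-6 + V) (K(V) = (-6 + V)*V**2 = V**2*(-6 + V))
H*K(y(-3)) = -46*0**2*(-6 + 0) = -0*(-6) = -46*0 = 0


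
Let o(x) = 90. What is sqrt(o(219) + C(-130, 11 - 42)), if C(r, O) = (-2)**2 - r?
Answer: 4*sqrt(14) ≈ 14.967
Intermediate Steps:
C(r, O) = 4 - r
sqrt(o(219) + C(-130, 11 - 42)) = sqrt(90 + (4 - 1*(-130))) = sqrt(90 + (4 + 130)) = sqrt(90 + 134) = sqrt(224) = 4*sqrt(14)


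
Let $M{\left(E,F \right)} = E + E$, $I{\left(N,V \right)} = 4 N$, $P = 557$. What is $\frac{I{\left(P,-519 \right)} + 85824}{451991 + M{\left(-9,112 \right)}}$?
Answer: $\frac{88052}{451973} \approx 0.19482$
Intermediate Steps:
$M{\left(E,F \right)} = 2 E$
$\frac{I{\left(P,-519 \right)} + 85824}{451991 + M{\left(-9,112 \right)}} = \frac{4 \cdot 557 + 85824}{451991 + 2 \left(-9\right)} = \frac{2228 + 85824}{451991 - 18} = \frac{88052}{451973}$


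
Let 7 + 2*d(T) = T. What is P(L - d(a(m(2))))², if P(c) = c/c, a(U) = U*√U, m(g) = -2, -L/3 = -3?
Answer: 1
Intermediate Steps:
L = 9 (L = -3*(-3) = 9)
a(U) = U^(3/2)
d(T) = -7/2 + T/2
P(c) = 1
P(L - d(a(m(2))))² = 1² = 1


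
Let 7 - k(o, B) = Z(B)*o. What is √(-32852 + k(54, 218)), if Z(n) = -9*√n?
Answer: √(-32845 + 486*√218) ≈ 160.22*I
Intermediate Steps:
k(o, B) = 7 + 9*o*√B (k(o, B) = 7 - (-9*√B)*o = 7 - (-9)*o*√B = 7 + 9*o*√B)
√(-32852 + k(54, 218)) = √(-32852 + (7 + 9*54*√218)) = √(-32852 + (7 + 486*√218)) = √(-32845 + 486*√218)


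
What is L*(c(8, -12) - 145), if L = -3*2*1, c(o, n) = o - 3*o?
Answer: 966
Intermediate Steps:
c(o, n) = -2*o
L = -6 (L = -6*1 = -6)
L*(c(8, -12) - 145) = -6*(-2*8 - 145) = -6*(-16 - 145) = -6*(-161) = 966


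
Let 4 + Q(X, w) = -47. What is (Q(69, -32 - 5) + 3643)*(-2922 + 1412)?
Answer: -5423920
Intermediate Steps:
Q(X, w) = -51 (Q(X, w) = -4 - 47 = -51)
(Q(69, -32 - 5) + 3643)*(-2922 + 1412) = (-51 + 3643)*(-2922 + 1412) = 3592*(-1510) = -5423920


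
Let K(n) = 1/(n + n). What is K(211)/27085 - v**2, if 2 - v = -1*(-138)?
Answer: -211406875519/11429870 ≈ -18496.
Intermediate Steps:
K(n) = 1/(2*n)
v = -136 (v = 2 - (-1)*(-138) = 2 - 1*138 = 2 - 138 = -136)
K(211)/27085 - v**2 = ((1/2)/211)/27085 - 1*(-136)**2 = ((1/2)*(1/211))*(1/27085) - 1*18496 = (1/422)*(1/27085) - 18496 = 1/11429870 - 18496 = -211406875519/11429870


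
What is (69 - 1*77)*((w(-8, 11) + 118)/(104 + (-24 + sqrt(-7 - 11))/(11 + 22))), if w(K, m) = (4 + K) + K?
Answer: -481664/58659 + 424*I*sqrt(2)/58659 ≈ -8.2113 + 0.010222*I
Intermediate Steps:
w(K, m) = 4 + 2*K
(69 - 1*77)*((w(-8, 11) + 118)/(104 + (-24 + sqrt(-7 - 11))/(11 + 22))) = (69 - 1*77)*(((4 + 2*(-8)) + 118)/(104 + (-24 + sqrt(-7 - 11))/(11 + 22))) = (69 - 77)*(((4 - 16) + 118)/(104 + (-24 + sqrt(-18))/33)) = -8*(-12 + 118)/(104 + (-24 + 3*I*sqrt(2))*(1/33)) = -848/(104 + (-8/11 + I*sqrt(2)/11)) = -848/(1136/11 + I*sqrt(2)/11)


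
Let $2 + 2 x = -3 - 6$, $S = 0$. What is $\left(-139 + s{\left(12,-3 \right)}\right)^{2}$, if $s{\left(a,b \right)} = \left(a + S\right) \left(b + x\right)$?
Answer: $58081$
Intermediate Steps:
$x = - \frac{11}{2}$ ($x = -1 + \frac{-3 - 6}{2} = -1 + \frac{1}{2} \left(-9\right) = -1 - \frac{9}{2} = - \frac{11}{2} \approx -5.5$)
$s{\left(a,b \right)} = a \left(- \frac{11}{2} + b\right)$ ($s{\left(a,b \right)} = \left(a + 0\right) \left(b - \frac{11}{2}\right) = a \left(- \frac{11}{2} + b\right)$)
$\left(-139 + s{\left(12,-3 \right)}\right)^{2} = \left(-139 + \frac{1}{2} \cdot 12 \left(-11 + 2 \left(-3\right)\right)\right)^{2} = \left(-139 + \frac{1}{2} \cdot 12 \left(-11 - 6\right)\right)^{2} = \left(-139 + \frac{1}{2} \cdot 12 \left(-17\right)\right)^{2} = \left(-139 - 102\right)^{2} = \left(-241\right)^{2} = 58081$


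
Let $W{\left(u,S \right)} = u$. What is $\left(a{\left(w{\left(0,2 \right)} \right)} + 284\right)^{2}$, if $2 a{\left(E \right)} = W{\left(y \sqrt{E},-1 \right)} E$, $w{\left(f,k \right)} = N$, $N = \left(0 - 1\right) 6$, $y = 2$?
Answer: $80440 - 3408 i \sqrt{6} \approx 80440.0 - 8347.9 i$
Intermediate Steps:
$N = -6$ ($N = \left(-1\right) 6 = -6$)
$w{\left(f,k \right)} = -6$
$a{\left(E \right)} = E^{\frac{3}{2}}$ ($a{\left(E \right)} = \frac{2 \sqrt{E} E}{2} = \frac{2 E^{\frac{3}{2}}}{2} = E^{\frac{3}{2}}$)
$\left(a{\left(w{\left(0,2 \right)} \right)} + 284\right)^{2} = \left(\left(-6\right)^{\frac{3}{2}} + 284\right)^{2} = \left(- 6 i \sqrt{6} + 284\right)^{2} = \left(284 - 6 i \sqrt{6}\right)^{2}$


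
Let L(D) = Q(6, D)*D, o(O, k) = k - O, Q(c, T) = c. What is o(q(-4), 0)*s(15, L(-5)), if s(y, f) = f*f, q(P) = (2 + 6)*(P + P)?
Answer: 57600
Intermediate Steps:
q(P) = 16*P (q(P) = 8*(2*P) = 16*P)
L(D) = 6*D
s(y, f) = f**2
o(q(-4), 0)*s(15, L(-5)) = (0 - 16*(-4))*(6*(-5))**2 = (0 - 1*(-64))*(-30)**2 = (0 + 64)*900 = 64*900 = 57600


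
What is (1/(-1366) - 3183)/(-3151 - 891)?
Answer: 4347979/5521372 ≈ 0.78748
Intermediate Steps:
(1/(-1366) - 3183)/(-3151 - 891) = (-1/1366 - 3183)/(-4042) = -4347979/1366*(-1/4042) = 4347979/5521372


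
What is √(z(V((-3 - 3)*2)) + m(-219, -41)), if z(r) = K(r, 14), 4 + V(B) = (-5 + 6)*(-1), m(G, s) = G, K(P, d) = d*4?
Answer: I*√163 ≈ 12.767*I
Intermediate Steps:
K(P, d) = 4*d
V(B) = -5 (V(B) = -4 + (-5 + 6)*(-1) = -4 + 1*(-1) = -4 - 1 = -5)
z(r) = 56 (z(r) = 4*14 = 56)
√(z(V((-3 - 3)*2)) + m(-219, -41)) = √(56 - 219) = √(-163) = I*√163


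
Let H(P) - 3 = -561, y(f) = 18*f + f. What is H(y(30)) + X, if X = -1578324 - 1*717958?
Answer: -2296840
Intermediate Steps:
y(f) = 19*f
H(P) = -558 (H(P) = 3 - 561 = -558)
X = -2296282 (X = -1578324 - 717958 = -2296282)
H(y(30)) + X = -558 - 2296282 = -2296840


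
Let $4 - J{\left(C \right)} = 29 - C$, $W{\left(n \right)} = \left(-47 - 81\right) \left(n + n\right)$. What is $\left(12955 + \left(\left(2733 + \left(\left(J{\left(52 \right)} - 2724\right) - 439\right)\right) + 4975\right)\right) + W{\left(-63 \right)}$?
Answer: $33655$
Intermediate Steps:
$W{\left(n \right)} = - 256 n$ ($W{\left(n \right)} = - 128 \cdot 2 n = - 256 n$)
$J{\left(C \right)} = -25 + C$ ($J{\left(C \right)} = 4 - \left(29 - C\right) = 4 + \left(-29 + C\right) = -25 + C$)
$\left(12955 + \left(\left(2733 + \left(\left(J{\left(52 \right)} - 2724\right) - 439\right)\right) + 4975\right)\right) + W{\left(-63 \right)} = \left(12955 + \left(\left(2733 + \left(\left(\left(-25 + 52\right) - 2724\right) - 439\right)\right) + 4975\right)\right) - -16128 = \left(12955 + \left(\left(2733 + \left(\left(27 - 2724\right) - 439\right)\right) + 4975\right)\right) + 16128 = \left(12955 + \left(\left(2733 - 3136\right) + 4975\right)\right) + 16128 = \left(12955 + \left(-403 + 4975\right)\right) + 16128 = \left(12955 + 4572\right) + 16128 = 17527 + 16128 = 33655$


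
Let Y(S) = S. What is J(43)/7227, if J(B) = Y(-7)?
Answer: -7/7227 ≈ -0.00096859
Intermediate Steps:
J(B) = -7
J(43)/7227 = -7/7227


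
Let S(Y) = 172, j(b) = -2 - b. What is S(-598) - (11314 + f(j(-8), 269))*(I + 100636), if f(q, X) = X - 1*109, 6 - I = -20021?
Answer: -1384487090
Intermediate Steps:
I = 20027 (I = 6 - 1*(-20021) = 6 + 20021 = 20027)
f(q, X) = -109 + X (f(q, X) = X - 109 = -109 + X)
S(-598) - (11314 + f(j(-8), 269))*(I + 100636) = 172 - (11314 + (-109 + 269))*(20027 + 100636) = 172 - (11314 + 160)*120663 = 172 - 11474*120663 = 172 - 1*1384487262 = 172 - 1384487262 = -1384487090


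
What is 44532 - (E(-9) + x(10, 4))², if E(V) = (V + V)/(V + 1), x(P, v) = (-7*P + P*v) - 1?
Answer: 699287/16 ≈ 43705.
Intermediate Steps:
x(P, v) = -1 - 7*P + P*v
E(V) = 2*V/(1 + V) (E(V) = (2*V)/(1 + V) = 2*V/(1 + V))
44532 - (E(-9) + x(10, 4))² = 44532 - (2*(-9)/(1 - 9) + (-1 - 7*10 + 10*4))² = 44532 - (2*(-9)/(-8) + (-1 - 70 + 40))² = 44532 - (2*(-9)*(-⅛) - 31)² = 44532 - (9/4 - 31)² = 44532 - (-115/4)² = 44532 - 1*13225/16 = 44532 - 13225/16 = 699287/16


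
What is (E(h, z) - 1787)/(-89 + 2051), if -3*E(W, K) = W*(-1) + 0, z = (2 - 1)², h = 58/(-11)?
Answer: -59029/64746 ≈ -0.91170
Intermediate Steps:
h = -58/11 (h = 58*(-1/11) = -58/11 ≈ -5.2727)
z = 1 (z = 1² = 1)
E(W, K) = W/3 (E(W, K) = -(W*(-1) + 0)/3 = -(-W + 0)/3 = -(-1)*W/3 = W/3)
(E(h, z) - 1787)/(-89 + 2051) = ((⅓)*(-58/11) - 1787)/(-89 + 2051) = (-58/33 - 1787)/1962 = -59029/33*1/1962 = -59029/64746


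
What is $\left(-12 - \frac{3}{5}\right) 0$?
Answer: $0$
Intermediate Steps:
$\left(-12 - \frac{3}{5}\right) 0 = \left(- \frac{63}{5}\right) 0 = 0$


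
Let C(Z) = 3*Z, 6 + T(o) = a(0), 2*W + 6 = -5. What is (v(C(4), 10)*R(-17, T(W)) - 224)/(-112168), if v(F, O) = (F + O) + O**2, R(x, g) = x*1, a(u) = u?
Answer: 1149/56084 ≈ 0.020487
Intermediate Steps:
W = -11/2 (W = -3 + (1/2)*(-5) = -3 - 5/2 = -11/2 ≈ -5.5000)
T(o) = -6 (T(o) = -6 + 0 = -6)
R(x, g) = x
v(F, O) = F + O + O**2
(v(C(4), 10)*R(-17, T(W)) - 224)/(-112168) = ((3*4 + 10 + 10**2)*(-17) - 224)/(-112168) = ((12 + 10 + 100)*(-17) - 224)*(-1/112168) = (122*(-17) - 224)*(-1/112168) = (-2074 - 224)*(-1/112168) = -2298*(-1/112168) = 1149/56084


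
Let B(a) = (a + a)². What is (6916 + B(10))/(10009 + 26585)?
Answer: 3658/18297 ≈ 0.19992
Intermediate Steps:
B(a) = 4*a² (B(a) = (2*a)² = 4*a²)
(6916 + B(10))/(10009 + 26585) = (6916 + 4*10²)/(10009 + 26585) = (6916 + 4*100)/36594 = (6916 + 400)*(1/36594) = 7316*(1/36594) = 3658/18297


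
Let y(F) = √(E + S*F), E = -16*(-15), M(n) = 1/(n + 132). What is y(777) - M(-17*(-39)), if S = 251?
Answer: -1/795 + √195267 ≈ 441.89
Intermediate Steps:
M(n) = 1/(132 + n)
E = 240
y(F) = √(240 + 251*F)
y(777) - M(-17*(-39)) = √(240 + 251*777) - 1/(132 - 17*(-39)) = √(240 + 195027) - 1/(132 + 663) = √195267 - 1/795 = -1/795 + √195267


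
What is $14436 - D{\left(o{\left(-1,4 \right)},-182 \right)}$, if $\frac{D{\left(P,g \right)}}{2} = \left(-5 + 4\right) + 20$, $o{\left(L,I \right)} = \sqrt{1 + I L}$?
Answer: $14398$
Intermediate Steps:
$D{\left(P,g \right)} = 38$ ($D{\left(P,g \right)} = 2 \left(\left(-5 + 4\right) + 20\right) = 2 \left(-1 + 20\right) = 2 \cdot 19 = 38$)
$14436 - D{\left(o{\left(-1,4 \right)},-182 \right)} = 14436 - 38 = 14398$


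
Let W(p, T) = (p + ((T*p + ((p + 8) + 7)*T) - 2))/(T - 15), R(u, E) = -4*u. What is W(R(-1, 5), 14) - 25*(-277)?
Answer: 6601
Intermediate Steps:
W(p, T) = (-2 + p + T*p + T*(15 + p))/(-15 + T) (W(p, T) = (p + ((T*p + ((8 + p) + 7)*T) - 2))/(-15 + T) = (p + ((T*p + (15 + p)*T) - 2))/(-15 + T) = (p + ((T*p + T*(15 + p)) - 2))/(-15 + T) = (p + (-2 + T*p + T*(15 + p)))/(-15 + T) = (-2 + p + T*p + T*(15 + p))/(-15 + T))
W(R(-1, 5), 14) - 25*(-277) = (-2 - 4*(-1) + 15*14 + 2*14*(-4*(-1)))/(-15 + 14) - 25*(-277) = (-2 + 4 + 210 + 2*14*4)/(-1) + 6925 = -(-2 + 4 + 210 + 112) + 6925 = -1*324 + 6925 = -324 + 6925 = 6601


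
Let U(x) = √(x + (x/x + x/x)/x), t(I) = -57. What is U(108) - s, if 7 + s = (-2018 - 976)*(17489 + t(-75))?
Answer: 52191415 + √34998/18 ≈ 5.2191e+7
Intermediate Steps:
s = -52191415 (s = -7 + (-2018 - 976)*(17489 - 57) = -7 - 2994*17432 = -7 - 52191408 = -52191415)
U(x) = √(x + 2/x) (U(x) = √(x + (1 + 1)/x) = √(x + 2/x))
U(108) - s = √(108 + 2/108) - 1*(-52191415) = √(108 + 2*(1/108)) + 52191415 = √(108 + 1/54) + 52191415 = √(5833/54) + 52191415 = √34998/18 + 52191415 = 52191415 + √34998/18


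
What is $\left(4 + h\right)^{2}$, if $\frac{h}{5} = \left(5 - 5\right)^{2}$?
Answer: $16$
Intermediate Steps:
$h = 0$ ($h = 5 \left(5 - 5\right)^{2} = 5 \cdot 0^{2} = 5 \cdot 0 = 0$)
$\left(4 + h\right)^{2} = \left(4 + 0\right)^{2} = 4^{2} = 16$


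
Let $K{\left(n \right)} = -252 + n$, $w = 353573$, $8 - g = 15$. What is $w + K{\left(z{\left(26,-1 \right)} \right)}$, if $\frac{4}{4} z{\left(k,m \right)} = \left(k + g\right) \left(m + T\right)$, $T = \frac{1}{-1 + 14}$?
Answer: $\frac{4592945}{13} \approx 3.533 \cdot 10^{5}$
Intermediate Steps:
$g = -7$ ($g = 8 - 15 = -7$)
$T = \frac{1}{13} \approx 0.076923$
$z{\left(k,m \right)} = \left(-7 + k\right) \left(\frac{1}{13} + m\right)$ ($z{\left(k,m \right)} = \left(k - 7\right) \left(m + \frac{1}{13}\right) = \left(-7 + k\right) \left(\frac{1}{13} + m\right)$)
$w + K{\left(z{\left(26,-1 \right)} \right)} = 353573 + \left(-252 + \left(- \frac{7}{13} - -7 + \frac{1}{13} \cdot 26 + 26 \left(-1\right)\right)\right) = 353573 + \left(-252 + \left(- \frac{7}{13} + 7 + 2 - 26\right)\right) = 353573 - \frac{3504}{13} = \frac{4592945}{13}$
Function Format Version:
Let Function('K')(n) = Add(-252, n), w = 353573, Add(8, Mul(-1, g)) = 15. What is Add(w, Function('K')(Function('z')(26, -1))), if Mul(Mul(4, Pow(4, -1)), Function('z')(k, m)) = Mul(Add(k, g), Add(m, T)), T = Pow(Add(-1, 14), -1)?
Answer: Rational(4592945, 13) ≈ 3.5330e+5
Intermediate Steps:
g = -7 (g = Add(8, Mul(-1, 15)) = Add(8, -15) = -7)
T = Rational(1, 13) (T = Pow(13, -1) = Rational(1, 13) ≈ 0.076923)
Function('z')(k, m) = Mul(Add(-7, k), Add(Rational(1, 13), m)) (Function('z')(k, m) = Mul(Add(k, -7), Add(m, Rational(1, 13))) = Mul(Add(-7, k), Add(Rational(1, 13), m)))
Add(w, Function('K')(Function('z')(26, -1))) = Add(353573, Add(-252, Add(Rational(-7, 13), Mul(-7, -1), Mul(Rational(1, 13), 26), Mul(26, -1)))) = Add(353573, Add(-252, Add(Rational(-7, 13), 7, 2, -26))) = Add(353573, Add(-252, Rational(-228, 13))) = Add(353573, Rational(-3504, 13)) = Rational(4592945, 13)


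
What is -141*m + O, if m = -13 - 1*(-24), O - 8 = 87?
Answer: -1456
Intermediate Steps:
O = 95 (O = 8 + 87 = 95)
m = 11 (m = -13 + 24 = 11)
-141*m + O = -141*11 + 95 = -1551 + 95 = -1456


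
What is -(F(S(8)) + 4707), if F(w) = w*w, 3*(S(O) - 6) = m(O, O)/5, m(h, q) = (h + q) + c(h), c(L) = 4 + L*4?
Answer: -1079239/225 ≈ -4796.6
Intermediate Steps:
c(L) = 4 + 4*L
m(h, q) = 4 + q + 5*h (m(h, q) = (h + q) + (4 + 4*h) = 4 + q + 5*h)
S(O) = 94/15 + 2*O/5 (S(O) = 6 + ((4 + O + 5*O)/5)/3 = 6 + ((4 + 6*O)*(1/5))/3 = 6 + (4/5 + 6*O/5)/3 = 6 + (4/15 + 2*O/5) = 94/15 + 2*O/5)
F(w) = w**2
-(F(S(8)) + 4707) = -((94/15 + (2/5)*8)**2 + 4707) = -((94/15 + 16/5)**2 + 4707) = -((142/15)**2 + 4707) = -(20164/225 + 4707) = -1*1079239/225 = -1079239/225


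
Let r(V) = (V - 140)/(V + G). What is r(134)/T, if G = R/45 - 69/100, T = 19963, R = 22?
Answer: -5400/2403924497 ≈ -2.2463e-6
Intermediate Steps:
G = -181/900 (G = 22/45 - 69/100 = -181/900 ≈ -0.20111)
r(V) = (-140 + V)/(-181/900 + V) (r(V) = (V - 140)/(V - 181/900) = (-140 + V)/(-181/900 + V))
r(134)/T = (900*(-140 + 134)/(-181 + 900*134))/19963 = (900*(-6)/(-181 + 120600))*(1/19963) = (900*(-6)/120419)*(1/19963) = (900*(1/120419)*(-6))*(1/19963) = -5400/120419*1/19963 = -5400/2403924497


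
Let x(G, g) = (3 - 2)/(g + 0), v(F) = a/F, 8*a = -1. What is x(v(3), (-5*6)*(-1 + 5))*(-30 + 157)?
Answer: -127/120 ≈ -1.0583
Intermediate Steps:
a = -⅛ (a = (⅛)*(-1) = -⅛ ≈ -0.12500)
v(F) = -1/(8*F)
x(G, g) = 1/g
x(v(3), (-5*6)*(-1 + 5))*(-30 + 157) = (-30 + 157)/(((-5*6)*(-1 + 5))) = 127/(-30*4) = 127/(-120) = -1/120*127 = -127/120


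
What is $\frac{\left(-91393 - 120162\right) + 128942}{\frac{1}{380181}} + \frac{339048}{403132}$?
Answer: $- \frac{3165381675397437}{100783} \approx -3.1408 \cdot 10^{10}$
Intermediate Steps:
$\frac{\left(-91393 - 120162\right) + 128942}{\frac{1}{380181}} + \frac{339048}{403132} = \left(-211555 + 128942\right) \frac{1}{\frac{1}{380181}} + 339048 \cdot \frac{1}{403132} = \left(-82613\right) 380181 + \frac{84762}{100783} = -31407892953 + \frac{84762}{100783} = - \frac{3165381675397437}{100783}$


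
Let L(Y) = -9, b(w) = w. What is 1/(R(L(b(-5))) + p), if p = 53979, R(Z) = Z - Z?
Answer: 1/53979 ≈ 1.8526e-5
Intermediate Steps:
R(Z) = 0
1/(R(L(b(-5))) + p) = 1/(0 + 53979) = 1/53979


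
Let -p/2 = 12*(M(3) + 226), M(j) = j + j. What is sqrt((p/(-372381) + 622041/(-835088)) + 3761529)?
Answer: 5*sqrt(279894356089522119958999)/1363907476 ≈ 1939.5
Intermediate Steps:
M(j) = 2*j
p = -5568 (p = -24*(2*3 + 226) = -24*(6 + 226) = -24*232 = -2*2784 = -5568)
sqrt((p/(-372381) + 622041/(-835088)) + 3761529) = sqrt((-5568/(-372381) + 622041/(-835088)) + 3761529) = sqrt((-5568*(-1/372381) + 622041*(-1/835088)) + 3761529) = sqrt((1856/124127 - 32739/43952) + 3761529) = sqrt(-3982218941/5455629904 + 3761529) = sqrt(20521506114944275/5455629904) = 5*sqrt(279894356089522119958999)/1363907476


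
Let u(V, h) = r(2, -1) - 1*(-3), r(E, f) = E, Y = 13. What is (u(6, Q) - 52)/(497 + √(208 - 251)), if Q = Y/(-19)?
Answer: -23359/247052 + 47*I*√43/247052 ≈ -0.094551 + 0.0012475*I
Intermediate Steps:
Q = -13/19 (Q = 13/(-19) = 13*(-1/19) = -13/19 ≈ -0.68421)
u(V, h) = 5 (u(V, h) = 2 - 1*(-3) = 2 + 3 = 5)
(u(6, Q) - 52)/(497 + √(208 - 251)) = (5 - 52)/(497 + √(208 - 251)) = -47/(497 + √(-43)) = -47/(497 + I*√43)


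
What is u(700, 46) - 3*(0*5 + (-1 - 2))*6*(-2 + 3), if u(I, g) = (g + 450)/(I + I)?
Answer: 9512/175 ≈ 54.354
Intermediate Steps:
u(I, g) = (450 + g)/(2*I) (u(I, g) = (450 + g)/((2*I)) = (450 + g)*(1/(2*I)) = (450 + g)/(2*I))
u(700, 46) - 3*(0*5 + (-1 - 2))*6*(-2 + 3) = (½)*(450 + 46)/700 - 3*(0*5 + (-1 - 2))*6*(-2 + 3) = (½)*(1/700)*496 - 3*(0 - 3)*6*1 = 62/175 - 3*(-3)*6 = 62/175 - (-9)*6 = 62/175 - 1*(-54) = 62/175 + 54 = 9512/175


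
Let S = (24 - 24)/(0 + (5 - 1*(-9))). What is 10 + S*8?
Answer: 10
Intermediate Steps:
S = 0 (S = 0/(0 + (5 + 9)) = 0/(0 + 14) = 0/14 = 0*(1/14) = 0)
10 + S*8 = 10 + 0*8 = 10 + 0 = 10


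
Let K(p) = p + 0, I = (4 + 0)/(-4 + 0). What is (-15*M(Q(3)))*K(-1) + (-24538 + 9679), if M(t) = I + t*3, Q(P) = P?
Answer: -14739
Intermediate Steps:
I = -1 (I = 4/(-4) = 4*(-¼) = -1)
K(p) = p
M(t) = -1 + 3*t (M(t) = -1 + t*3 = -1 + 3*t)
(-15*M(Q(3)))*K(-1) + (-24538 + 9679) = -15*(-1 + 3*3)*(-1) + (-24538 + 9679) = -15*(-1 + 9)*(-1) - 14859 = -15*8*(-1) - 14859 = -120*(-1) - 14859 = 120 - 14859 = -14739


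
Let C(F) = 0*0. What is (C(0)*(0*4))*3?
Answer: 0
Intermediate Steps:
C(F) = 0
(C(0)*(0*4))*3 = (0*(0*4))*3 = (0*0)*3 = 0*3 = 0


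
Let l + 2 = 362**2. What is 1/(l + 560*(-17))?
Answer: 1/121522 ≈ 8.2290e-6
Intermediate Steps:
l = 131042 (l = -2 + 362**2 = -2 + 131044 = 131042)
1/(l + 560*(-17)) = 1/(131042 + 560*(-17)) = 1/(131042 - 9520) = 1/121522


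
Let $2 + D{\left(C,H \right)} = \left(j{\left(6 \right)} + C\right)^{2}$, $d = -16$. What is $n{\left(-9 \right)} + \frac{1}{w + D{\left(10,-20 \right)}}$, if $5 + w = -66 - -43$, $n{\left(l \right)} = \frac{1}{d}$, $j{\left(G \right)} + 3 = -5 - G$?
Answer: $- \frac{15}{112} \approx -0.13393$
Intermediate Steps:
$j{\left(G \right)} = -8 - G$ ($j{\left(G \right)} = -3 - \left(5 + G\right) = -8 - G$)
$n{\left(l \right)} = - \frac{1}{16}$ ($n{\left(l \right)} = \frac{1}{-16} = - \frac{1}{16}$)
$D{\left(C,H \right)} = -2 + \left(-14 + C\right)^{2}$ ($D{\left(C,H \right)} = -2 + \left(\left(-8 - 6\right) + C\right)^{2} = -2 + \left(-14 + C\right)^{2}$)
$w = -28$ ($w = -5 - 23 = -28$)
$n{\left(-9 \right)} + \frac{1}{w + D{\left(10,-20 \right)}} = - \frac{1}{16} + \frac{1}{-28 - \left(2 - \left(-14 + 10\right)^{2}\right)} = - \frac{1}{16} + \frac{1}{-28 - \left(2 - \left(-4\right)^{2}\right)} = - \frac{1}{16} + \frac{1}{-28 + \left(-2 + 16\right)} = - \frac{1}{16} + \frac{1}{-28 + 14} = - \frac{1}{16} + \frac{1}{-14} = - \frac{1}{16} - \frac{1}{14} = - \frac{15}{112}$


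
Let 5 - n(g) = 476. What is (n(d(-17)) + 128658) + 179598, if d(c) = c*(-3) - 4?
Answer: 307785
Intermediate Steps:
d(c) = -4 - 3*c (d(c) = -3*c - 4 = -4 - 3*c)
n(g) = -471 (n(g) = 5 - 1*476 = 5 - 476 = -471)
(n(d(-17)) + 128658) + 179598 = (-471 + 128658) + 179598 = 128187 + 179598 = 307785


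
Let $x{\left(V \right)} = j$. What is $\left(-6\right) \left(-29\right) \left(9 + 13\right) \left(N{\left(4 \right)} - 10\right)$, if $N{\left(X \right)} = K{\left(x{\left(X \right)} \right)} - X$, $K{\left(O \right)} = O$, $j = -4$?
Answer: $-68904$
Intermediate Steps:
$x{\left(V \right)} = -4$
$N{\left(X \right)} = -4 - X$
$\left(-6\right) \left(-29\right) \left(9 + 13\right) \left(N{\left(4 \right)} - 10\right) = \left(-6\right) \left(-29\right) \left(9 + 13\right) \left(\left(-4 - 4\right) - 10\right) = 174 \cdot 22 \left(\left(-4 - 4\right) - 10\right) = 174 \cdot 22 \left(-8 - 10\right) = 174 \cdot 22 \left(-18\right) = 174 \left(-396\right) = -68904$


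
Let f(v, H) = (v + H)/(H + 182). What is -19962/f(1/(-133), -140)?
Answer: 12389748/2069 ≈ 5988.3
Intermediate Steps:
f(v, H) = (H + v)/(182 + H)
-19962/f(1/(-133), -140) = -19962*(182 - 140)/(-140 + 1/(-133)) = -19962*42/(-140 - 1/133) = -19962/((1/42)*(-18621/133)) = -19962/(-6207/1862) = -19962*(-1862/6207) = 12389748/2069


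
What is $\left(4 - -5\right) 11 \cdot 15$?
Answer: $1485$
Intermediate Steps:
$\left(4 - -5\right) 11 \cdot 15 = \left(4 + 5\right) 11 \cdot 15 = 9 \cdot 11 \cdot 15 = 99 \cdot 15 = 1485$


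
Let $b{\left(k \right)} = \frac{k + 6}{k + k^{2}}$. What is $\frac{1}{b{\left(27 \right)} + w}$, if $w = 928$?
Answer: $\frac{252}{233867} \approx 0.0010775$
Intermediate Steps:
$b{\left(k \right)} = \frac{6 + k}{k + k^{2}}$
$\frac{1}{b{\left(27 \right)} + w} = \frac{1}{\frac{6 + 27}{27 \left(1 + 27\right)} + 928} = \frac{1}{\frac{1}{27} \cdot \frac{1}{28} \cdot 33 + 928} = \frac{1}{\frac{11}{252} + 928} = \frac{1}{\frac{233867}{252}} = \frac{252}{233867}$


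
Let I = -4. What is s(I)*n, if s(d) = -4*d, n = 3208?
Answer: 51328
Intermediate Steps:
s(I)*n = -4*(-4)*3208 = 16*3208 = 51328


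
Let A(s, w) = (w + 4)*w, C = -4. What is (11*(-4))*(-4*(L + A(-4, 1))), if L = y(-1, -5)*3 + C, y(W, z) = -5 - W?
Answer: -1936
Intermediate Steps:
L = -16 (L = (-5 - 1*(-1))*3 - 4 = (-5 + 1)*3 - 4 = -4*3 - 4 = -12 - 4 = -16)
A(s, w) = w*(4 + w) (A(s, w) = (4 + w)*w = w*(4 + w))
(11*(-4))*(-4*(L + A(-4, 1))) = (11*(-4))*(-4*(-16 + 1*(4 + 1))) = -(-176)*(-16 + 1*5) = -(-176)*(-16 + 5) = -(-176)*(-11) = -44*44 = -1936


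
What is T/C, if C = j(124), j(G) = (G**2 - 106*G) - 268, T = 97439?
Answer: 97439/1964 ≈ 49.613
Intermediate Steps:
j(G) = -268 + G**2 - 106*G
C = 1964 (C = -268 + 124**2 - 106*124 = -268 + 15376 - 13144 = 1964)
T/C = 97439/1964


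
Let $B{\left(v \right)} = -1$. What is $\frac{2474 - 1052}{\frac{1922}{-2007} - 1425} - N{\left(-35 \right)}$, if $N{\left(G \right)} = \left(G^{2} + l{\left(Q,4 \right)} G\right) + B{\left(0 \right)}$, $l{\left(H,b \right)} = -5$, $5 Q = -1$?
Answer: $- \frac{4006647857}{2861897} \approx -1400.0$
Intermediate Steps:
$Q = - \frac{1}{5}$ ($Q = \frac{1}{5} \left(-1\right) = - \frac{1}{5} \approx -0.2$)
$N{\left(G \right)} = -1 + G^{2} - 5 G$ ($N{\left(G \right)} = \left(G^{2} - 5 G\right) - 1 = -1 + G^{2} - 5 G$)
$\frac{2474 - 1052}{\frac{1922}{-2007} - 1425} - N{\left(-35 \right)} = \frac{2474 - 1052}{\frac{1922}{-2007} - 1425} - \left(-1 + \left(-35\right)^{2} - -175\right) = \frac{1422}{1922 \left(- \frac{1}{2007}\right) - 1425} - \left(-1 + 1225 + 175\right) = \frac{1422}{- \frac{1922}{2007} - 1425} - 1399 = \frac{1422}{- \frac{2861897}{2007}} - 1399 = 1422 \left(- \frac{2007}{2861897}\right) - 1399 = - \frac{2853954}{2861897} - 1399 = - \frac{4006647857}{2861897}$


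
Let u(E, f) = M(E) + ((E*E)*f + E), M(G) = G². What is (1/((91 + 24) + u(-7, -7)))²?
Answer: 1/34596 ≈ 2.8905e-5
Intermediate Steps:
u(E, f) = E + E² + f*E² (u(E, f) = E² + ((E*E)*f + E) = E² + (E²*f + E) = E² + (f*E² + E) = E² + (E + f*E²) = E + E² + f*E²)
(1/((91 + 24) + u(-7, -7)))² = (1/((91 + 24) - 7*(1 - 7 - 7*(-7))))² = (1/(115 - 7*(1 - 7 + 49)))² = (1/(115 - 7*43))² = (1/(115 - 301))² = (1/(-186))² = (-1/186)² = 1/34596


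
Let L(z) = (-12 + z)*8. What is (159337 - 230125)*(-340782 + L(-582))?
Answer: 24459660792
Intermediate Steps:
L(z) = -96 + 8*z
(159337 - 230125)*(-340782 + L(-582)) = (159337 - 230125)*(-340782 + (-96 + 8*(-582))) = -70788*(-340782 + (-96 - 4656)) = -70788*(-340782 - 4752) = -70788*(-345534) = 24459660792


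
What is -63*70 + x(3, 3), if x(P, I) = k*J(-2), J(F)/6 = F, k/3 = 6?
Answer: -4626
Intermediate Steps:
k = 18 (k = 3*6 = 18)
J(F) = 6*F
x(P, I) = -216 (x(P, I) = 18*(6*(-2)) = 18*(-12) = -216)
-63*70 + x(3, 3) = -63*70 - 216 = -4410 - 216 = -4626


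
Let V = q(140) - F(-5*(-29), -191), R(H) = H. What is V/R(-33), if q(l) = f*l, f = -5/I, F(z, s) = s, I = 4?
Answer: -16/33 ≈ -0.48485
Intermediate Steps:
f = -5/4 ≈ -1.2500
q(l) = -5*l/4
V = 16 (V = -5/4*140 - 1*(-191) = -175 + 191 = 16)
V/R(-33) = 16/(-33) = 16*(-1/33) = -16/33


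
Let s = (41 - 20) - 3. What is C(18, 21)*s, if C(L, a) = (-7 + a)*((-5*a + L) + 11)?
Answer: -19152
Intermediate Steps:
C(L, a) = (-7 + a)*(11 + L - 5*a) (C(L, a) = (-7 + a)*((L - 5*a) + 11) = (-7 + a)*(11 + L - 5*a))
s = 18 (s = 21 - 3 = 18)
C(18, 21)*s = (-77 - 7*18 - 5*21**2 + 46*21 + 18*21)*18 = (-77 - 126 - 5*441 + 966 + 378)*18 = (-77 - 126 - 2205 + 966 + 378)*18 = -1064*18 = -19152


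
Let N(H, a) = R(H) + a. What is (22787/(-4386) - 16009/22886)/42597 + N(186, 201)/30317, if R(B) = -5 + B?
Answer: 403854258449533/32407368485617251 ≈ 0.012462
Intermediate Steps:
N(H, a) = -5 + H + a (N(H, a) = (-5 + H) + a = -5 + H + a)
(22787/(-4386) - 16009/22886)/42597 + N(186, 201)/30317 = (22787/(-4386) - 16009/22886)/42597 + (-5 + 186 + 201)/30317 = (22787*(-1/4386) - 16009*1/22886)*(1/42597) + 382*(1/30317) = (-22787/4386 - 16009/22886)*(1/42597) + 382/30317 = -147929689/25094499*1/42597 + 382/30317 = -147929689/1068950373903 + 382/30317 = 403854258449533/32407368485617251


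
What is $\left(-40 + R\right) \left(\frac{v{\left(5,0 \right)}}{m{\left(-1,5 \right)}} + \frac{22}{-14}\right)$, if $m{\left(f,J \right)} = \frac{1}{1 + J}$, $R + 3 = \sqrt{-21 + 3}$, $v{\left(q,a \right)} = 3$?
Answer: $- \frac{4945}{7} + \frac{345 i \sqrt{2}}{7} \approx -706.43 + 69.701 i$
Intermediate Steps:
$R = -3 + 3 i \sqrt{2}$ ($R = -3 + \sqrt{-21 + 3} = -3 + \sqrt{-18} = -3 + 3 i \sqrt{2} \approx -3.0 + 4.2426 i$)
$\left(-40 + R\right) \left(\frac{v{\left(5,0 \right)}}{m{\left(-1,5 \right)}} + \frac{22}{-14}\right) = \left(-40 - \left(3 - 3 i \sqrt{2}\right)\right) \left(\frac{3}{\frac{1}{1 + 5}} + \frac{22}{-14}\right) = \left(-43 + 3 i \sqrt{2}\right) \left(\frac{3}{\frac{1}{6}} + 22 \left(- \frac{1}{14}\right)\right) = \left(-43 + 3 i \sqrt{2}\right) \left(3 \frac{1}{\frac{1}{6}} - \frac{11}{7}\right) = \left(-43 + 3 i \sqrt{2}\right) \left(3 \cdot 6 - \frac{11}{7}\right) = \left(-43 + 3 i \sqrt{2}\right) \left(18 - \frac{11}{7}\right) = \left(-43 + 3 i \sqrt{2}\right) \frac{115}{7} = - \frac{4945}{7} + \frac{345 i \sqrt{2}}{7}$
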